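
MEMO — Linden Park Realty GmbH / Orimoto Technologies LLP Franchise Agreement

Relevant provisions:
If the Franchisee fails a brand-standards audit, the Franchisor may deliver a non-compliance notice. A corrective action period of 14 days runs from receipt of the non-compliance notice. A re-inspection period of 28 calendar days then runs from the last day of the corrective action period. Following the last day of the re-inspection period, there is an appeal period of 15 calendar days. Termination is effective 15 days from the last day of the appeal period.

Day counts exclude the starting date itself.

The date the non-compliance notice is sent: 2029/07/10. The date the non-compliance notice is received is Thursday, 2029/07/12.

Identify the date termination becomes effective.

The last day of the corrective action period: 2029/07/12 + 14 days = 2029/07/26.
The last day of the re-inspection period: 28 calendar days after 2029/07/26 is 2029/08/23.
Adding 15 calendar days to 2029/08/23 gives 2029/09/07, which is the last day of the appeal period.
The date termination becomes effective: 2029/09/07 + 15 days = 2029/09/22.

2029/09/22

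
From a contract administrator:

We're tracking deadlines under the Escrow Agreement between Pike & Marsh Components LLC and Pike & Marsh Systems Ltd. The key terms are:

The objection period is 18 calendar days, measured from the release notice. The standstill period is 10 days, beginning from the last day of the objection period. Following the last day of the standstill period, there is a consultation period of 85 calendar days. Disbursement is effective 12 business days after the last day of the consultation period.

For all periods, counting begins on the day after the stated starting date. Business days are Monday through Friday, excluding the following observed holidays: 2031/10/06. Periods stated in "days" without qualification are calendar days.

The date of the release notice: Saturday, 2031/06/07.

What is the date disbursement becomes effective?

2031/10/15

Adding 18 calendar days to 2031/06/07 gives 2031/06/25, which is the last day of the objection period.
The last day of the standstill period: 2031/06/25 + 10 days = 2031/07/05.
The last day of the consultation period: 2031/07/05 + 85 days = 2031/09/28.
The date disbursement becomes effective: 12 business days after Sunday, 2031/09/28, skipping weekends and the listed holiday on Oct 6 — Sep 29, Sep 30, Oct 1, Oct 2, …, Oct 13, Oct 14, Oct 15 — lands on Wednesday, 2031/10/15.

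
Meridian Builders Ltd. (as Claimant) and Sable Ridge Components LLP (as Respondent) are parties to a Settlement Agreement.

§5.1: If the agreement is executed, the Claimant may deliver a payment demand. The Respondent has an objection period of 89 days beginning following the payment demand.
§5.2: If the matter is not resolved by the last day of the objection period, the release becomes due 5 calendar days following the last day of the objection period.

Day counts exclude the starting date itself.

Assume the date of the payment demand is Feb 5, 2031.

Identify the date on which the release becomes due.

Adding 89 calendar days to Feb 5, 2031 gives May 5, 2031, which is the last day of the objection period.
The date on which the release becomes due: 5 calendar days after May 5, 2031 is May 10, 2031.

May 10, 2031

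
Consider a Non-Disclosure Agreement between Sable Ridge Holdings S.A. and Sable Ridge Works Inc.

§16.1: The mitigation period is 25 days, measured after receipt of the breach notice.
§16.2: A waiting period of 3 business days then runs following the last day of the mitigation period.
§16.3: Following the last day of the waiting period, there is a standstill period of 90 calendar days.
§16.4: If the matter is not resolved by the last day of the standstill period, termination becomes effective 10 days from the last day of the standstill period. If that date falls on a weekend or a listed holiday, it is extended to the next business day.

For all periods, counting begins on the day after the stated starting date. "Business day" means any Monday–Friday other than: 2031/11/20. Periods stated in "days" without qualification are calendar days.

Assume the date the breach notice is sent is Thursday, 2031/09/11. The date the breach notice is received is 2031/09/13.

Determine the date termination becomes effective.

Adding 25 calendar days to 2031/09/13 gives 2031/10/08, which is the last day of the mitigation period.
The last day of the waiting period: 3 business days after Wednesday, 2031/10/08, skipping weekends — Oct 9, Oct 10, Oct 13 — lands on Monday, 2031/10/13.
The last day of the standstill period: 90 calendar days after 2031/10/13 is 2032/01/11.
The date termination becomes effective: 2032/01/11 + 10 days = 2032/01/21. 2032/01/21 is a Wednesday and is not a listed holiday, so no roll-forward applies.

2032/01/21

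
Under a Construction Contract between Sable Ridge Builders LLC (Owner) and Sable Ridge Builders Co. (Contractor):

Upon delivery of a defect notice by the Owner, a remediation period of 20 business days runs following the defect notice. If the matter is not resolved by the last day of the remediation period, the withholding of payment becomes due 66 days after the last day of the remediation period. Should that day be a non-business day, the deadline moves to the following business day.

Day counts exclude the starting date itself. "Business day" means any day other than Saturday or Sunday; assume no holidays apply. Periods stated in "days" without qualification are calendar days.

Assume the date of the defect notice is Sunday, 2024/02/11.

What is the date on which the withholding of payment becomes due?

2024/05/13

From Sunday, 2024/02/11, 20 business days (Feb 12, Feb 13, Feb 14, Feb 15, …, Mar 6, Mar 7, Mar 8, skipping weekends) brings us to Friday, 2024/03/08, which is the last day of the remediation period.
The date on which the withholding of payment becomes due: 66 calendar days after 2024/03/08 is 2024/05/13. 2024/05/13 is a Monday, so no roll-forward applies.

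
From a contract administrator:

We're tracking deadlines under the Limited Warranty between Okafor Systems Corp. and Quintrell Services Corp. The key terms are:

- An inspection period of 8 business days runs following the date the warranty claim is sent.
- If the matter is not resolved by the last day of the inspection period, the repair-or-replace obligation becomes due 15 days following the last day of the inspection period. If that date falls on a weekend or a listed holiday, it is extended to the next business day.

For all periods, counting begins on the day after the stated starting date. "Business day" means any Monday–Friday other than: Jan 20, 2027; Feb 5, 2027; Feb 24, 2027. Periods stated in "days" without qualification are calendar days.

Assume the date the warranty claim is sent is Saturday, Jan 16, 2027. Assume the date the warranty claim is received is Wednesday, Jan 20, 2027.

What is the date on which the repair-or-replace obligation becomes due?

Feb 12, 2027

The last day of the inspection period: counting 8 business days from Saturday, Jan 16, 2027 (Jan 18, Jan 19, Jan 21, Jan 22, Jan 25, Jan 26, Jan 27, Jan 28, skipping weekends and the listed holiday on Jan 20) reaches Thursday, Jan 28, 2027.
The date on which the repair-or-replace obligation becomes due: 15 calendar days after Jan 28, 2027 is Feb 12, 2027. Feb 12, 2027 is a Friday and is not a listed holiday, so no roll-forward applies.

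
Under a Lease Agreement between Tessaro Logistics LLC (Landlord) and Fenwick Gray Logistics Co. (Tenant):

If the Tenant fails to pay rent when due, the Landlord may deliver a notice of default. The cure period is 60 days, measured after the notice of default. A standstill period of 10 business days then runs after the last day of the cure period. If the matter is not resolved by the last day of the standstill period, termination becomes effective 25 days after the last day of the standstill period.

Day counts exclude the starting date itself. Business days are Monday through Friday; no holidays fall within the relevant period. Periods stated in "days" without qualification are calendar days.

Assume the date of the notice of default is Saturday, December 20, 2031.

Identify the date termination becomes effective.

Adding 60 calendar days to December 20, 2031 gives February 18, 2032, which is the last day of the cure period.
The last day of the standstill period: 10 business days after Wednesday, February 18, 2032, skipping weekends — Feb 19, Feb 20, Feb 23, Feb 24, Feb 25, Feb 26, Feb 27, Mar 1, Mar 2, Mar 3 — lands on Wednesday, March 3, 2032.
The date termination becomes effective: 25 calendar days after March 3, 2032 is March 28, 2032.

March 28, 2032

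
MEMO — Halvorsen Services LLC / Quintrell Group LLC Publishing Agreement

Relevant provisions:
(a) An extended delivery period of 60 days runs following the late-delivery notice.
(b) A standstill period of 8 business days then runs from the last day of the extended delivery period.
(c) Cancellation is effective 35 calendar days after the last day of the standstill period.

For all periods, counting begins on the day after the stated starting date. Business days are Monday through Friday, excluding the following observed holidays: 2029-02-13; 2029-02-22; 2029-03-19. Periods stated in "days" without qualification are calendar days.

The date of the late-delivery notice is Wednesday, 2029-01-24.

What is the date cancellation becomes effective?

Adding 60 calendar days to 2029-01-24 gives 2029-03-25, which is the last day of the extended delivery period.
The last day of the standstill period: counting 8 business days from Sunday, 2029-03-25 (Mar 26, Mar 27, Mar 28, Mar 29, Mar 30, Apr 2, Apr 3, Apr 4, skipping weekends) reaches Wednesday, 2029-04-04.
Adding 35 calendar days to 2029-04-04 gives 2029-05-09, which is the date cancellation becomes effective.

2029-05-09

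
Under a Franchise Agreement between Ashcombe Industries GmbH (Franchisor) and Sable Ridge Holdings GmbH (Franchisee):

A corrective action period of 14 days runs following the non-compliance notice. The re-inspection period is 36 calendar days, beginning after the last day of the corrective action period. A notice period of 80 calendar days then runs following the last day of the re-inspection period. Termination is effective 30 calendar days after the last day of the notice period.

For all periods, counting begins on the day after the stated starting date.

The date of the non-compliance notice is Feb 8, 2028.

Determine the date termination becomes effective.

The last day of the corrective action period: 14 calendar days after Feb 8, 2028 is Feb 22, 2028.
Adding 36 calendar days to Feb 22, 2028 gives Mar 29, 2028, which is the last day of the re-inspection period.
The last day of the notice period: Mar 29, 2028 + 80 days = Jun 17, 2028.
The date termination becomes effective: Jun 17, 2028 + 30 days = Jul 17, 2028.

Jul 17, 2028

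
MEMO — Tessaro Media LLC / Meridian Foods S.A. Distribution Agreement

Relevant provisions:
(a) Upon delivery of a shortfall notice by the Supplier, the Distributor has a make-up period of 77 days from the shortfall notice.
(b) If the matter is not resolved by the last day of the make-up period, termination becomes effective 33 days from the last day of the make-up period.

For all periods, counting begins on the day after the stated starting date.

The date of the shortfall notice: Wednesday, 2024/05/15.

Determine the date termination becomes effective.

The last day of the make-up period: 77 calendar days after 2024/05/15 is 2024/07/31.
The date termination becomes effective: 2024/07/31 + 33 days = 2024/09/02.

2024/09/02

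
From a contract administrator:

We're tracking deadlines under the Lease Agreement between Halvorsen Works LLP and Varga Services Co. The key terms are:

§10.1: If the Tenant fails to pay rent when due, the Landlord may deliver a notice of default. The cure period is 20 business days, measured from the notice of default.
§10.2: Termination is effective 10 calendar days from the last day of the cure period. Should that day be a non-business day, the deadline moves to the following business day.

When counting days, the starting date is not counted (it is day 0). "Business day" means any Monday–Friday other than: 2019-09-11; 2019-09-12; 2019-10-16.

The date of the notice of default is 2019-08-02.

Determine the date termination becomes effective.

2019-09-09

The last day of the cure period: counting 20 business days from Friday, 2019-08-02 (Aug 5, Aug 6, Aug 7, Aug 8, …, Aug 28, Aug 29, Aug 30, skipping weekends) reaches Friday, 2019-08-30.
Adding 10 calendar days to 2019-08-30 gives 2019-09-09, which is the date termination becomes effective. 2019-09-09 is a Monday and is not a listed holiday, so no roll-forward applies.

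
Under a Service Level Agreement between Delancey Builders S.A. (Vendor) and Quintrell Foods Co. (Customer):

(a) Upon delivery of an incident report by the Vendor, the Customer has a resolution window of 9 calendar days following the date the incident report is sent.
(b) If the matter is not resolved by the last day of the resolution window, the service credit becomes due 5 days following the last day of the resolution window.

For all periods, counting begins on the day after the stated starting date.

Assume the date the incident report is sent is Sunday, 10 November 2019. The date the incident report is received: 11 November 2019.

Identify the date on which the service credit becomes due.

The last day of the resolution window: 9 calendar days after 10 November 2019 is 19 November 2019.
The date on which the service credit becomes due: 5 calendar days after 19 November 2019 is 24 November 2019.

24 November 2019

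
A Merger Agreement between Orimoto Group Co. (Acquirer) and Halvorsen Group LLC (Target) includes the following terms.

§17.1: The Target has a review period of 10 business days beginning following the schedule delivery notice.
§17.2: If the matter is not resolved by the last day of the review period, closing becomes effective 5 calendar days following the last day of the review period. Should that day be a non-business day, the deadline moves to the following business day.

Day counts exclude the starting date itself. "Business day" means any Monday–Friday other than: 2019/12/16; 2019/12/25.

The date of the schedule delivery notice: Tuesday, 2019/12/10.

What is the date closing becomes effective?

2019/12/31

The last day of the review period: 10 business days after Tuesday, 2019/12/10, skipping weekends and the listed holidays on Dec 16, Dec 25 — Dec 11, Dec 12, Dec 13, Dec 17, Dec 18, Dec 19, Dec 20, Dec 23, Dec 24, Dec 26 — lands on Thursday, 2019/12/26.
The date closing becomes effective: 2019/12/26 + 5 days = 2019/12/31. 2019/12/31 is a Tuesday and is not a listed holiday, so no roll-forward applies.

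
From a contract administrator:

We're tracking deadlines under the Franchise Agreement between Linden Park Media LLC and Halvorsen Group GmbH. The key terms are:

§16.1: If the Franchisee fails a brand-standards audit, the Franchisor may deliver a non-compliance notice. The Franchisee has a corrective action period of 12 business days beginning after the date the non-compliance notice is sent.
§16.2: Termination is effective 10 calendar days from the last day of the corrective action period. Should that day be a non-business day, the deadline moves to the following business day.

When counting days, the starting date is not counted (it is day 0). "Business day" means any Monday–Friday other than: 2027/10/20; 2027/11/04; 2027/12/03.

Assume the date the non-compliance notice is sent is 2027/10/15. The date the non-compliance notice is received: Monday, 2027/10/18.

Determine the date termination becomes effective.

From Friday, 2027/10/15, 12 business days (Oct 18, Oct 19, Oct 21, Oct 22, …, Nov 1, Nov 2, Nov 3, skipping weekends and the listed holiday on Oct 20) brings us to Wednesday, 2027/11/03, which is the last day of the corrective action period.
Adding 10 calendar days to 2027/11/03 gives 2027/11/13, which is the date termination becomes effective. That falls on a Saturday, so it rolls to the next business day, Monday, 2027/11/15.

2027/11/15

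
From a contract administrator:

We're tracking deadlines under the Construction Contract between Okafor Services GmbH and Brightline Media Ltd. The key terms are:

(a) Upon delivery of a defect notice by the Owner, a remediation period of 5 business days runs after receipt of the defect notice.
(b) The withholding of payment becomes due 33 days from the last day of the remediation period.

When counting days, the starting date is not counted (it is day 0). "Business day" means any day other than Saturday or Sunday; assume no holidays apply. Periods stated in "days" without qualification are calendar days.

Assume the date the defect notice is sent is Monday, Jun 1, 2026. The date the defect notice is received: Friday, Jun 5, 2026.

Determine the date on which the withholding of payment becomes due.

The last day of the remediation period: counting 5 business days from Friday, Jun 5, 2026 (Jun 8, Jun 9, Jun 10, Jun 11, Jun 12, skipping weekends) reaches Friday, Jun 12, 2026.
Adding 33 calendar days to Jun 12, 2026 gives Jul 15, 2026, which is the date on which the withholding of payment becomes due.

Jul 15, 2026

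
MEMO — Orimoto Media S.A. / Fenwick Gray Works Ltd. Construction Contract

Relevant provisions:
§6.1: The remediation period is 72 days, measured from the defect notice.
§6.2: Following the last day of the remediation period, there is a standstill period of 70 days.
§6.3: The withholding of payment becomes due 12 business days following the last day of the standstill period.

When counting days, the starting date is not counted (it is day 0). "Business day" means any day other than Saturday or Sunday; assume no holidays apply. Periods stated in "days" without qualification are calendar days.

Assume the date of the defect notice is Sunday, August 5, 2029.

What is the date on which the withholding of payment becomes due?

January 10, 2030

The last day of the remediation period: 72 calendar days after August 5, 2029 is October 16, 2029.
The last day of the standstill period: 70 calendar days after October 16, 2029 is December 25, 2029.
From Tuesday, December 25, 2029, 12 business days (Dec 26, Dec 27, Dec 28, Dec 31, …, Jan 8, Jan 9, Jan 10, skipping weekends) brings us to Thursday, January 10, 2030, which is the date on which the withholding of payment becomes due.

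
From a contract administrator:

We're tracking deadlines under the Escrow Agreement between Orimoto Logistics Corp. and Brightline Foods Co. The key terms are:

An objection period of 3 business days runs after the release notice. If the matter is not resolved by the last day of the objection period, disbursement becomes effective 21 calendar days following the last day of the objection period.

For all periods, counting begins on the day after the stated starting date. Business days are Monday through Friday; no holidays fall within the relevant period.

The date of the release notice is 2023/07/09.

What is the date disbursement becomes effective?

The last day of the objection period: 3 business days after Sunday, 2023/07/09, skipping weekends — Jul 10, Jul 11, Jul 12 — lands on Wednesday, 2023/07/12.
The date disbursement becomes effective: 21 calendar days after 2023/07/12 is 2023/08/02.

2023/08/02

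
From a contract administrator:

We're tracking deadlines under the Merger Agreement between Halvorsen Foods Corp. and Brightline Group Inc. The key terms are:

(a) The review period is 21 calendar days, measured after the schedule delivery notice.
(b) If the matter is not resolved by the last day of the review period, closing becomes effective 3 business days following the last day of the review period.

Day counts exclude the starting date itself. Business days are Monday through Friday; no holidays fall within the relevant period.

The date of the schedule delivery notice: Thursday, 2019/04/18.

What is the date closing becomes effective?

The last day of the review period: 21 calendar days after 2019/04/18 is 2019/05/09.
From Thursday, 2019/05/09, 3 business days (May 10, May 13, May 14, skipping weekends) brings us to Tuesday, 2019/05/14, which is the date closing becomes effective.

2019/05/14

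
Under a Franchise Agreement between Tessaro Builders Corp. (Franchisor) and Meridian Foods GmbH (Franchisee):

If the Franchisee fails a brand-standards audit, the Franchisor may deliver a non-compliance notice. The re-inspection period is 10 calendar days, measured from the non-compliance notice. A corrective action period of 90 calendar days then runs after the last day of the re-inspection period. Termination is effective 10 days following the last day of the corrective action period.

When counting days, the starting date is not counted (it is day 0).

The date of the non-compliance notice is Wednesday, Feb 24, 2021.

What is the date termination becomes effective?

Jun 14, 2021

The last day of the re-inspection period: 10 calendar days after Feb 24, 2021 is Mar 6, 2021.
Adding 90 calendar days to Mar 6, 2021 gives Jun 4, 2021, which is the last day of the corrective action period.
Adding 10 calendar days to Jun 4, 2021 gives Jun 14, 2021, which is the date termination becomes effective.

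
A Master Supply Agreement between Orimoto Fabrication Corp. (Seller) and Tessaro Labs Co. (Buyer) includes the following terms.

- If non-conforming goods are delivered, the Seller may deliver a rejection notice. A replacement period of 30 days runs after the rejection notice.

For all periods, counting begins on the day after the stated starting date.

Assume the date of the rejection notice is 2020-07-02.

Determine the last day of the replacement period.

2020-08-01

Adding 30 calendar days to 2020-07-02 gives 2020-08-01, which is the last day of the replacement period.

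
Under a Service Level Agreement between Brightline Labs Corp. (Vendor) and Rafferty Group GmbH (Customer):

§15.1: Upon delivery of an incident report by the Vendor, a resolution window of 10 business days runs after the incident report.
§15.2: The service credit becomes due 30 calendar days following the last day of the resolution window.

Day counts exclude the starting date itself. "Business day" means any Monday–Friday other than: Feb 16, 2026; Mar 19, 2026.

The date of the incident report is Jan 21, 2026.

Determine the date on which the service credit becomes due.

The last day of the resolution window: 10 business days after Wednesday, Jan 21, 2026, skipping weekends — Jan 22, Jan 23, Jan 26, Jan 27, Jan 28, Jan 29, Jan 30, Feb 2, Feb 3, Feb 4 — lands on Wednesday, Feb 4, 2026.
The date on which the service credit becomes due: Feb 4, 2026 + 30 days = Mar 6, 2026.

Mar 6, 2026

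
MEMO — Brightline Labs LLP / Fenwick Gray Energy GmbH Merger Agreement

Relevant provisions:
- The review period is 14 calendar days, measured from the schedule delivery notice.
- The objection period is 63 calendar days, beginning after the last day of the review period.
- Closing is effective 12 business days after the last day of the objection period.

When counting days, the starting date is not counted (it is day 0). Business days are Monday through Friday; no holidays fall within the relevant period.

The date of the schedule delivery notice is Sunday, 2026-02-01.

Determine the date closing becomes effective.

The last day of the review period: 2026-02-01 + 14 days = 2026-02-15.
Adding 63 calendar days to 2026-02-15 gives 2026-04-19, which is the last day of the objection period.
The date closing becomes effective: 12 business days after Sunday, 2026-04-19, skipping weekends — Apr 20, Apr 21, Apr 22, Apr 23, …, May 1, May 4, May 5 — lands on Tuesday, 2026-05-05.

2026-05-05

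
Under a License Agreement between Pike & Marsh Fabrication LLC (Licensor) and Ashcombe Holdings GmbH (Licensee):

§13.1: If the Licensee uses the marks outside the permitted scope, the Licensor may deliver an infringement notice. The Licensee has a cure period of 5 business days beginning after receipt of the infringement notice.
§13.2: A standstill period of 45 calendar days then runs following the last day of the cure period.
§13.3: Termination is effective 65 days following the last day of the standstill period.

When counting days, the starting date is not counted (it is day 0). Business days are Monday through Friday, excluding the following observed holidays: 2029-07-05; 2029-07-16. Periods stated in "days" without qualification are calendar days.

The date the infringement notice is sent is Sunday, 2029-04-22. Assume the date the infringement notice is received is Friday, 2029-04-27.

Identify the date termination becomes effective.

2029-08-22

From Friday, 2029-04-27, 5 business days (Apr 30, May 1, May 2, May 3, May 4, skipping weekends) brings us to Friday, 2029-05-04, which is the last day of the cure period.
Adding 45 calendar days to 2029-05-04 gives 2029-06-18, which is the last day of the standstill period.
Adding 65 calendar days to 2029-06-18 gives 2029-08-22, which is the date termination becomes effective.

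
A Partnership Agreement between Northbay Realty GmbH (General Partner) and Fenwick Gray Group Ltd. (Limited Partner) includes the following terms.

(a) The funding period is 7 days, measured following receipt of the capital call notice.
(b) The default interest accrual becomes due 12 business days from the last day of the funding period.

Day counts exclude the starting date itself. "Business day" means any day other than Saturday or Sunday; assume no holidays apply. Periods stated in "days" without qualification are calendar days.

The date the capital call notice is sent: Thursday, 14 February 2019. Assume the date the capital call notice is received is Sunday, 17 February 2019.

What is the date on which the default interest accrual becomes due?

12 March 2019

Adding 7 calendar days to 17 February 2019 gives 24 February 2019, which is the last day of the funding period.
The date on which the default interest accrual becomes due: counting 12 business days from Sunday, 24 February 2019 (Feb 25, Feb 26, Feb 27, Feb 28, …, Mar 8, Mar 11, Mar 12, skipping weekends) reaches Tuesday, 12 March 2019.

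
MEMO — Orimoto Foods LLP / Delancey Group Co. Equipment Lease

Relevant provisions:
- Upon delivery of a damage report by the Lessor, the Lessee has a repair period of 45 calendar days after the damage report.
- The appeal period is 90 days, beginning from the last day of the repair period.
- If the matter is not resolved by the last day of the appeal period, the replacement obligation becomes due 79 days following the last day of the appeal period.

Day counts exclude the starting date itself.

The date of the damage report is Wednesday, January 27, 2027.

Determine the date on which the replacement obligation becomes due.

The last day of the repair period: January 27, 2027 + 45 days = March 13, 2027.
The last day of the appeal period: March 13, 2027 + 90 days = June 11, 2027.
The date on which the replacement obligation becomes due: 79 calendar days after June 11, 2027 is August 29, 2027.

August 29, 2027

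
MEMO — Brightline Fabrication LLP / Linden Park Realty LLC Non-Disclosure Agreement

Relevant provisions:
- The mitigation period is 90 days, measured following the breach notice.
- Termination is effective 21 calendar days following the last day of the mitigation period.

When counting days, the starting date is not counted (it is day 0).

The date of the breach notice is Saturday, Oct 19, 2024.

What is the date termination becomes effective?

Feb 7, 2025

The last day of the mitigation period: 90 calendar days after Oct 19, 2024 is Jan 17, 2025.
The date termination becomes effective: 21 calendar days after Jan 17, 2025 is Feb 7, 2025.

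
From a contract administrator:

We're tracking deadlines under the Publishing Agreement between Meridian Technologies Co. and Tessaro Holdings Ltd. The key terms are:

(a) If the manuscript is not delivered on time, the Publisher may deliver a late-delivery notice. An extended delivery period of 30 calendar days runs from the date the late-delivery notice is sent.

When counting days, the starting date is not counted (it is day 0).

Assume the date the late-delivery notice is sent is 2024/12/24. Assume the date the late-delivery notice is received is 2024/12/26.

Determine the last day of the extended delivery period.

Adding 30 calendar days to 2024/12/24 gives 2025/01/23, which is the last day of the extended delivery period.

2025/01/23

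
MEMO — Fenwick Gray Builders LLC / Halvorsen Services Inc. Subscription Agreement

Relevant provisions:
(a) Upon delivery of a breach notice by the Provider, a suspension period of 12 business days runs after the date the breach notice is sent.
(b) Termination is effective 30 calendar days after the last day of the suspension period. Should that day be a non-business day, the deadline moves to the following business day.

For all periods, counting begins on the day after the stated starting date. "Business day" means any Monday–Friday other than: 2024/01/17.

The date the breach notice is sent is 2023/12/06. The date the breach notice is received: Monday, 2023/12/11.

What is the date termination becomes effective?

2024/01/22

The last day of the suspension period: 12 business days after Wednesday, 2023/12/06, skipping weekends — Dec 7, Dec 8, Dec 11, Dec 12, …, Dec 20, Dec 21, Dec 22 — lands on Friday, 2023/12/22.
The date termination becomes effective: 2023/12/22 + 30 days = 2024/01/21. That falls on a Sunday, so it rolls to the next business day, Monday, 2024/01/22.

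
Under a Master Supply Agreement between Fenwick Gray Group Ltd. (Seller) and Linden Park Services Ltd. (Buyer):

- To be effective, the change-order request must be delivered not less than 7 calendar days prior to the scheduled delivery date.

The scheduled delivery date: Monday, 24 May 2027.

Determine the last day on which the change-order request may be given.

Counting back 7 calendar days from 24 May 2027 gives 17 May 2027.

17 May 2027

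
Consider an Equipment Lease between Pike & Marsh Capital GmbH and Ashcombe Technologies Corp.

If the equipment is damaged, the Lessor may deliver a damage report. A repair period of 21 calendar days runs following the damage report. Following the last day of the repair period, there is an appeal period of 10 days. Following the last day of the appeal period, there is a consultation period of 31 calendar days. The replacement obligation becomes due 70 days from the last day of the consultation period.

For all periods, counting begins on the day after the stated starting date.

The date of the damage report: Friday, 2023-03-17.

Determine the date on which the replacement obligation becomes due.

The last day of the repair period: 21 calendar days after 2023-03-17 is 2023-04-07.
The last day of the appeal period: 2023-04-07 + 10 days = 2023-04-17.
The last day of the consultation period: 2023-04-17 + 31 days = 2023-05-18.
Adding 70 calendar days to 2023-05-18 gives 2023-07-27, which is the date on which the replacement obligation becomes due.

2023-07-27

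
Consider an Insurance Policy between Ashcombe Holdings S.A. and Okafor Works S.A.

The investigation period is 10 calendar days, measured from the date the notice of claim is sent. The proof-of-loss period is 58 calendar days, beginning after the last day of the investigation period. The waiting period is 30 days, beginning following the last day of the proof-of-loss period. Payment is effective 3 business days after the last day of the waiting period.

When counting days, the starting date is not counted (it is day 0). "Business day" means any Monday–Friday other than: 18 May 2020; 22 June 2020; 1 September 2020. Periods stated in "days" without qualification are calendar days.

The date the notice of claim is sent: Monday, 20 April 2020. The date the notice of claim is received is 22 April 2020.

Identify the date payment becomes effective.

Adding 10 calendar days to 20 April 2020 gives 30 April 2020, which is the last day of the investigation period.
The last day of the proof-of-loss period: 30 April 2020 + 58 days = 27 June 2020.
Adding 30 calendar days to 27 June 2020 gives 27 July 2020, which is the last day of the waiting period.
From Monday, 27 July 2020, 3 business days (Jul 28, Jul 29, Jul 30, skipping weekends) brings us to Thursday, 30 July 2020, which is the date payment becomes effective.

30 July 2020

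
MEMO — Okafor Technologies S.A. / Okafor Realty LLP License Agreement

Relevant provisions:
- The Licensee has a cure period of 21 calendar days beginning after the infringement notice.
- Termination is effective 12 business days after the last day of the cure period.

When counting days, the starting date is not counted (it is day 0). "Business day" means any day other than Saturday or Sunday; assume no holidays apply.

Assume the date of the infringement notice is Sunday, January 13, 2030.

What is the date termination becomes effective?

The last day of the cure period: 21 calendar days after January 13, 2030 is February 3, 2030.
The date termination becomes effective: 12 business days after Sunday, February 3, 2030, skipping weekends — Feb 4, Feb 5, Feb 6, Feb 7, …, Feb 15, Feb 18, Feb 19 — lands on Tuesday, February 19, 2030.

February 19, 2030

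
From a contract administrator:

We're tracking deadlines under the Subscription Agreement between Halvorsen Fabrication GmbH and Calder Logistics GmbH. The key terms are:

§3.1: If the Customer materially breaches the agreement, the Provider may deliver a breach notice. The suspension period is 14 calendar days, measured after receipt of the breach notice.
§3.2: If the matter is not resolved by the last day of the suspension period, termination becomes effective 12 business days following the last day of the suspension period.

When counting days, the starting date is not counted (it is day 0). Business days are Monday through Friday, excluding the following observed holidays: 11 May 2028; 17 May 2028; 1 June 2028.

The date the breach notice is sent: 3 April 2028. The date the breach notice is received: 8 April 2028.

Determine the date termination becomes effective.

The last day of the suspension period: 8 April 2028 + 14 days = 22 April 2028.
The date termination becomes effective: counting 12 business days from Saturday, 22 April 2028 (Apr 24, Apr 25, Apr 26, Apr 27, …, May 5, May 8, May 9, skipping weekends) reaches Tuesday, 9 May 2028.

9 May 2028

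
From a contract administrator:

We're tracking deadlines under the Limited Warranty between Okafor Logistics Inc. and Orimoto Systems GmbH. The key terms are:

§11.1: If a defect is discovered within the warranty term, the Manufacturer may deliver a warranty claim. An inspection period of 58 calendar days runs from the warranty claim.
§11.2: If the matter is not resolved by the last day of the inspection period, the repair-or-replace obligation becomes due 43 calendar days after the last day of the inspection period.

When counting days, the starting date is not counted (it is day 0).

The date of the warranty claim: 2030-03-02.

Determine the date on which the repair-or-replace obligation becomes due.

2030-06-11

The last day of the inspection period: 2030-03-02 + 58 days = 2030-04-29.
The date on which the repair-or-replace obligation becomes due: 43 calendar days after 2030-04-29 is 2030-06-11.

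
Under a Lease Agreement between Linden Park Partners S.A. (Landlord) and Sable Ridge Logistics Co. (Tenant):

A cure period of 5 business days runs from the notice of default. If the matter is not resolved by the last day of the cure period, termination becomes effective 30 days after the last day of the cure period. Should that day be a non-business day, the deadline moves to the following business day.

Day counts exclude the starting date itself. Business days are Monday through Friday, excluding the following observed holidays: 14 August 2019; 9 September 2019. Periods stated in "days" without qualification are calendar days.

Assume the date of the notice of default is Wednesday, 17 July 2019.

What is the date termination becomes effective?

23 August 2019

The last day of the cure period: counting 5 business days from Wednesday, 17 July 2019 (Jul 18, Jul 19, Jul 22, Jul 23, Jul 24, skipping weekends) reaches Wednesday, 24 July 2019.
The date termination becomes effective: 30 calendar days after 24 July 2019 is 23 August 2019. 23 August 2019 is a Friday and is not a listed holiday, so no roll-forward applies.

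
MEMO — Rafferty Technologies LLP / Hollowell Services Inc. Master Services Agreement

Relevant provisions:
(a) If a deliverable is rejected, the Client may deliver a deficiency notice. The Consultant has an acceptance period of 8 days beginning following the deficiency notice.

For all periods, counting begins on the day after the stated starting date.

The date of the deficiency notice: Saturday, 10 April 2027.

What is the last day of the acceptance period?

18 April 2027

The last day of the acceptance period: 8 calendar days after 10 April 2027 is 18 April 2027.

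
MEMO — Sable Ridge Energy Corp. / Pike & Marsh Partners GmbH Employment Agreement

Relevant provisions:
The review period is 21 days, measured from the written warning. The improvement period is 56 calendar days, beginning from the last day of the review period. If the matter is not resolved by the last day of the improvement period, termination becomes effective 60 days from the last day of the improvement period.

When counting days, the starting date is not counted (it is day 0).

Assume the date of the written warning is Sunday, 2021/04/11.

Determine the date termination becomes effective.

The last day of the review period: 2021/04/11 + 21 days = 2021/05/02.
Adding 56 calendar days to 2021/05/02 gives 2021/06/27, which is the last day of the improvement period.
The date termination becomes effective: 2021/06/27 + 60 days = 2021/08/26.

2021/08/26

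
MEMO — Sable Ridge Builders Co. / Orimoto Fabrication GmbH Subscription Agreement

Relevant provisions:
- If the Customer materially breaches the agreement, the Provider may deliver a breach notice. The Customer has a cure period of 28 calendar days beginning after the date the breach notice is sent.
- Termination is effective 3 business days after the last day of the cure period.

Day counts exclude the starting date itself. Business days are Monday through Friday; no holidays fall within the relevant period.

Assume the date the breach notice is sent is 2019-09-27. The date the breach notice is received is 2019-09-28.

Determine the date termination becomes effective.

The last day of the cure period: 2019-09-27 + 28 days = 2019-10-25.
The date termination becomes effective: counting 3 business days from Friday, 2019-10-25 (Oct 28, Oct 29, Oct 30, skipping weekends) reaches Wednesday, 2019-10-30.

2019-10-30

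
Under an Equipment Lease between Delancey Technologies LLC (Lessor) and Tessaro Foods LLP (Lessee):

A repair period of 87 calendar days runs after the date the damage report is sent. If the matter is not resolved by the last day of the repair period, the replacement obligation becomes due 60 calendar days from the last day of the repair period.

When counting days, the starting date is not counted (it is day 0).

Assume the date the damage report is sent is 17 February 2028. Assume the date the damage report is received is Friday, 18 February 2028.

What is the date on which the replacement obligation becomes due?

The last day of the repair period: 17 February 2028 + 87 days = 14 May 2028.
The date on which the replacement obligation becomes due: 14 May 2028 + 60 days = 13 July 2028.

13 July 2028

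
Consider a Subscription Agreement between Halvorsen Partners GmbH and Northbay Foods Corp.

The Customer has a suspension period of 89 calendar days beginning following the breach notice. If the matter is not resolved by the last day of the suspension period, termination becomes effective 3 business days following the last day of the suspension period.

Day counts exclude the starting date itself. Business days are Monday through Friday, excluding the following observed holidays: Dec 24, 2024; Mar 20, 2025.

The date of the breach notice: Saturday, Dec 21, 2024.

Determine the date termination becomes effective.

Adding 89 calendar days to Dec 21, 2024 gives Mar 20, 2025, which is the last day of the suspension period.
From Thursday, Mar 20, 2025, 3 business days (Mar 21, Mar 24, Mar 25, skipping weekends) brings us to Tuesday, Mar 25, 2025, which is the date termination becomes effective.

Mar 25, 2025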